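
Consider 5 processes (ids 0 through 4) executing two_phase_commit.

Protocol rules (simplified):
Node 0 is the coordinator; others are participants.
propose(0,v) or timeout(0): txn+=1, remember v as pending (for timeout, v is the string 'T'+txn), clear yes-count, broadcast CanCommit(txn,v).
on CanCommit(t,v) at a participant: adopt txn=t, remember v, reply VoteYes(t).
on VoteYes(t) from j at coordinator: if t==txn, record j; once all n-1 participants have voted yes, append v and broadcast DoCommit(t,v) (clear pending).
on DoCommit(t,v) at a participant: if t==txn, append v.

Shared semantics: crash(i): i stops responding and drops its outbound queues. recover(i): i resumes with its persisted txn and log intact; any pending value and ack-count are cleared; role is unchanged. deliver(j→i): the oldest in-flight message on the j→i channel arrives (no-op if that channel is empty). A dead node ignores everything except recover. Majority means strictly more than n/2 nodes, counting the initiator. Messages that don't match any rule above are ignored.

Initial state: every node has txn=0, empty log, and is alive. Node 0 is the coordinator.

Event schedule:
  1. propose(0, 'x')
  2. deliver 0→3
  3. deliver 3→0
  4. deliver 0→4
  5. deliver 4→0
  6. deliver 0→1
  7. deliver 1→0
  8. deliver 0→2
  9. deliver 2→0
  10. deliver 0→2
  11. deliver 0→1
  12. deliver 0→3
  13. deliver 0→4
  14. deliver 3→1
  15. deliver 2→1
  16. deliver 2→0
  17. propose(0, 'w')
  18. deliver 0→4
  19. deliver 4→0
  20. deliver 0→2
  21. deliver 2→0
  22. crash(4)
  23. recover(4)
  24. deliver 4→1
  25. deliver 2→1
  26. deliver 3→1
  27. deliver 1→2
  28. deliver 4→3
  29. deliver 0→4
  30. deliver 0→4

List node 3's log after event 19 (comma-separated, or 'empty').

x

step 1 propose(0,'x'): 0={coor,t=1,log=-}
step 2 deliver 0→3: 3={part,t=1,log=-}
step 3 deliver 3→0: —
step 4 deliver 0→4: 4={part,t=1,log=-}
step 5 deliver 4→0: —
step 6 deliver 0→1: 1={part,t=1,log=-}
step 7 deliver 1→0: —
step 8 deliver 0→2: 2={part,t=1,log=-}
step 9 deliver 2→0: 0={coor,t=1,log=x}
step 10 deliver 0→2: 2={part,t=1,log=x}
step 11 deliver 0→1: 1={part,t=1,log=x}
step 12 deliver 0→3: 3={part,t=1,log=x}
step 13 deliver 0→4: 4={part,t=1,log=x}
step 14 deliver 3→1: —
step 15 deliver 2→1: —
step 16 deliver 2→0: —
step 17 propose(0,'w'): 0={coor,t=2,log=x}
step 18 deliver 0→4: 4={part,t=2,log=x}
step 19 deliver 4→0: —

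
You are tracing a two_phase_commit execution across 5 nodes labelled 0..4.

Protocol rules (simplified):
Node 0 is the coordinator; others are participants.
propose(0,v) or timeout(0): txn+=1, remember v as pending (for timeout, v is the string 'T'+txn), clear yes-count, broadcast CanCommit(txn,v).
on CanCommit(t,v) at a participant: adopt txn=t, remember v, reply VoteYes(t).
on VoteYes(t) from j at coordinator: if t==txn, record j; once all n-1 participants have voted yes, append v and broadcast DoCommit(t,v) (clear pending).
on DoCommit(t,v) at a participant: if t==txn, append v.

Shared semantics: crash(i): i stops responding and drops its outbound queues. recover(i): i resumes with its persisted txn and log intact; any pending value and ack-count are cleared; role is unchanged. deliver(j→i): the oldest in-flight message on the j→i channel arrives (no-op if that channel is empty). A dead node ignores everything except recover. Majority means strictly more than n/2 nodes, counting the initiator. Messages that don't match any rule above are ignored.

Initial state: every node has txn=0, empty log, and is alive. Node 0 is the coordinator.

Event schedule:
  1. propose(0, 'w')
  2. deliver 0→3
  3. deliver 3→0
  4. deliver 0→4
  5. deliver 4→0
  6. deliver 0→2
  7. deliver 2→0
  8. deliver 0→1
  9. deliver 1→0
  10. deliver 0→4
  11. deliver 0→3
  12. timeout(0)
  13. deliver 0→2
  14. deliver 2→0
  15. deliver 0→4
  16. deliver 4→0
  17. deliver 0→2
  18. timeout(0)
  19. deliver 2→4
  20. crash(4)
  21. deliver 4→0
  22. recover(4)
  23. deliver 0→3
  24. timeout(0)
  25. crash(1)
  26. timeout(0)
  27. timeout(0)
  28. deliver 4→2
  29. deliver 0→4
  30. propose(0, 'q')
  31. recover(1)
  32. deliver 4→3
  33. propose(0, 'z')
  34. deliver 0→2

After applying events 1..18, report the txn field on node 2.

e1 propose(0,'w'): 0[coor,t=1,-]
e2 deliver 0→3: 3[part,t=1,-]
e3 deliver 3→0: ·
e4 deliver 0→4: 4[part,t=1,-]
e5 deliver 4→0: ·
e6 deliver 0→2: 2[part,t=1,-]
e7 deliver 2→0: ·
e8 deliver 0→1: 1[part,t=1,-]
e9 deliver 1→0: 0[coor,t=1,w]
e10 deliver 0→4: 4[part,t=1,w]
e11 deliver 0→3: 3[part,t=1,w]
e12 timeout(0): 0[coor,t=2,w]
e13 deliver 0→2: 2[part,t=1,w]
e14 deliver 2→0: ·
e15 deliver 0→4: 4[part,t=2,w]
e16 deliver 4→0: ·
e17 deliver 0→2: 2[part,t=2,w]
e18 timeout(0): 0[coor,t=3,w]

2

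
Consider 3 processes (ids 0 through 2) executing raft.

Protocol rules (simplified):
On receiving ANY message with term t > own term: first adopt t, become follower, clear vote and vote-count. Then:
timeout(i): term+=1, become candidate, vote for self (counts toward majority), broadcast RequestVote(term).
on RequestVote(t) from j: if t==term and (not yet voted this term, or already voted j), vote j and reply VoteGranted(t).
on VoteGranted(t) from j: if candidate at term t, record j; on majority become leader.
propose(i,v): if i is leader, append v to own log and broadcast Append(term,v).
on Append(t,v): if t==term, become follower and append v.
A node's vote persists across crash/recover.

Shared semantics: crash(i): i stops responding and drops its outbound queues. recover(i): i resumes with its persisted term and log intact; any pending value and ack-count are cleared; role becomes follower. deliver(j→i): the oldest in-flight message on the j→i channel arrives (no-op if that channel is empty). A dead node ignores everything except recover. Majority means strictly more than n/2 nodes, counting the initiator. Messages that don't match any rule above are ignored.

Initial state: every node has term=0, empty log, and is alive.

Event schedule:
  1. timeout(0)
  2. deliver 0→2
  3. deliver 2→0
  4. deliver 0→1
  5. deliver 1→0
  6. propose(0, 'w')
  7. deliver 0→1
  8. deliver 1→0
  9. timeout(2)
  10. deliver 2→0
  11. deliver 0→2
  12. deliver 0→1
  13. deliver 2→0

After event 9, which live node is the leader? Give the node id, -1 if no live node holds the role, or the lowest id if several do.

1. timeout(0):  <0:cand t1 ->
2. deliver 0→2:  <2:foll t1 ->
3. deliver 2→0:  <0:lead t1 ->
4. deliver 0→1:  <1:foll t1 ->
5. deliver 1→0:  nop
6. propose(0,'w'):  <0:lead t1 w>
7. deliver 0→1:  <1:foll t1 w>
8. deliver 1→0:  nop
9. timeout(2):  <2:cand t2 ->

0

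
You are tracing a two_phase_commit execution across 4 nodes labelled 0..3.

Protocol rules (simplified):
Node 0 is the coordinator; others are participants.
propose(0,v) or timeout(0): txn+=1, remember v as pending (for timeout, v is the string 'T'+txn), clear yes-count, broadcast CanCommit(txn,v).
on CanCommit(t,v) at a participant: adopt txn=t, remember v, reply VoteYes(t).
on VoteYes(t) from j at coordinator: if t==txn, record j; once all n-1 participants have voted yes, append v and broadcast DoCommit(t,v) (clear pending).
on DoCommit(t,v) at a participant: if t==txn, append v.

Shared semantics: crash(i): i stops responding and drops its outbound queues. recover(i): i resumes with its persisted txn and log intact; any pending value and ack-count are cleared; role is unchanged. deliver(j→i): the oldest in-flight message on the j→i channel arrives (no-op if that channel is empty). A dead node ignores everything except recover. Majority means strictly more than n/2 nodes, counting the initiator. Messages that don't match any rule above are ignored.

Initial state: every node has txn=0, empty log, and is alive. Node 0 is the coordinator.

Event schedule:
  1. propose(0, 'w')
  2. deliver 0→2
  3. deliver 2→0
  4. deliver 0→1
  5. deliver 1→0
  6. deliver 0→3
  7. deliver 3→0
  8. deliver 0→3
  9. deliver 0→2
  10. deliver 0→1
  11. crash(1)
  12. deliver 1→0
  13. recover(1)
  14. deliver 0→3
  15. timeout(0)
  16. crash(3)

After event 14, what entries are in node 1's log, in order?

w

e1 propose(0,'w'): 0[coor,t=1,-]
e2 deliver 0→2: 2[part,t=1,-]
e3 deliver 2→0: ·
e4 deliver 0→1: 1[part,t=1,-]
e5 deliver 1→0: ·
e6 deliver 0→3: 3[part,t=1,-]
e7 deliver 3→0: 0[coor,t=1,w]
e8 deliver 0→3: 3[part,t=1,w]
e9 deliver 0→2: 2[part,t=1,w]
e10 deliver 0→1: 1[part,t=1,w]
e11 crash(1): 1[✗part,t=1,w]
e12 deliver 1→0: ·
e13 recover(1): 1[part,t=1,w]
e14 deliver 0→3: ·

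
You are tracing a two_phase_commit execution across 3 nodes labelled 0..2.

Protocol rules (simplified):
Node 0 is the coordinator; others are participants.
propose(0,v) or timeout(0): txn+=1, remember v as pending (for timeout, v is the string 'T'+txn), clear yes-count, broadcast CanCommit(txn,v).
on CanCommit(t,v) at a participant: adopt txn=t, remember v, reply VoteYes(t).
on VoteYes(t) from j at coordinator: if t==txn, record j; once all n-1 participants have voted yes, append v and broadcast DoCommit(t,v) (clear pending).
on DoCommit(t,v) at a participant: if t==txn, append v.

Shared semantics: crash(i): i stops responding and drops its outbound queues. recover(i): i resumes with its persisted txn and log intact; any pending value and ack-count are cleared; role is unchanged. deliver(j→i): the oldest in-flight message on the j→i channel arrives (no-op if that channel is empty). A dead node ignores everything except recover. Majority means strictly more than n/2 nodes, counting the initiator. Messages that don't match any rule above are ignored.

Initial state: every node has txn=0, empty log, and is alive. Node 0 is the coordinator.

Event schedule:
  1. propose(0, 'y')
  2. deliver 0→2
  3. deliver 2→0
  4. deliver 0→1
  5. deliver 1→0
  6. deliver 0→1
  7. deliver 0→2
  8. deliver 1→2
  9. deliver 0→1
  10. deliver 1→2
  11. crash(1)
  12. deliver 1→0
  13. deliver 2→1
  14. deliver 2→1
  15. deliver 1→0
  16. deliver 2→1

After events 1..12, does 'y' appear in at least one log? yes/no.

step 1 propose(0,'y'): 0={coor,t=1,log=-}
step 2 deliver 0→2: 2={part,t=1,log=-}
step 3 deliver 2→0: —
step 4 deliver 0→1: 1={part,t=1,log=-}
step 5 deliver 1→0: 0={coor,t=1,log=y}
step 6 deliver 0→1: 1={part,t=1,log=y}
step 7 deliver 0→2: 2={part,t=1,log=y}
step 8 deliver 1→2: —
step 9 deliver 0→1: —
step 10 deliver 1→2: —
step 11 crash(1): 1={✗part,t=1,log=y}
step 12 deliver 1→0: —

yes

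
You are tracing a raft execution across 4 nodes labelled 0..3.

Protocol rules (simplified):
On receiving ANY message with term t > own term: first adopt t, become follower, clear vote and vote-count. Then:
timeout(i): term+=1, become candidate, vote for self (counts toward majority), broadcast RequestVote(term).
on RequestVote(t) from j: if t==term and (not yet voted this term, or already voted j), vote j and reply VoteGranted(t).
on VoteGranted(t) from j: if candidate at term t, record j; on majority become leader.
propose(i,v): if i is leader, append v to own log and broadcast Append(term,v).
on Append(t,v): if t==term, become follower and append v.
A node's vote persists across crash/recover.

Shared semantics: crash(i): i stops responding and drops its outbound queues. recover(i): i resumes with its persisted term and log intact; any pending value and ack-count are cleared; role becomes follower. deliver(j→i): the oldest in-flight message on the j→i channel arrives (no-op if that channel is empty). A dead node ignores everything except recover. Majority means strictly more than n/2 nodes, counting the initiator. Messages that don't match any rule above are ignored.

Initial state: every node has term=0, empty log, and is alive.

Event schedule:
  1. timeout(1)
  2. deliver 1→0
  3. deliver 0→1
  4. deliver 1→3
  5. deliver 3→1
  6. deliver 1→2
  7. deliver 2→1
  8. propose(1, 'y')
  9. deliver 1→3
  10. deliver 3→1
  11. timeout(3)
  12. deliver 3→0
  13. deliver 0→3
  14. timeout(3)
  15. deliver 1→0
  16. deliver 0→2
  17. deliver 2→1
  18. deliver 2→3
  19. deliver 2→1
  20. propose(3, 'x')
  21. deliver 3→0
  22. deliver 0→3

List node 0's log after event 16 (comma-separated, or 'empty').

1. timeout(1):  <1:cand t1 ->
2. deliver 1→0:  <0:foll t1 ->
3. deliver 0→1:  nop
4. deliver 1→3:  <3:foll t1 ->
5. deliver 3→1:  <1:lead t1 ->
6. deliver 1→2:  <2:foll t1 ->
7. deliver 2→1:  nop
8. propose(1,'y'):  <1:lead t1 y>
9. deliver 1→3:  <3:foll t1 y>
10. deliver 3→1:  nop
11. timeout(3):  <3:cand t2 y>
12. deliver 3→0:  <0:foll t2 ->
13. deliver 0→3:  nop
14. timeout(3):  <3:cand t3 y>
15. deliver 1→0:  nop
16. deliver 0→2:  nop

empty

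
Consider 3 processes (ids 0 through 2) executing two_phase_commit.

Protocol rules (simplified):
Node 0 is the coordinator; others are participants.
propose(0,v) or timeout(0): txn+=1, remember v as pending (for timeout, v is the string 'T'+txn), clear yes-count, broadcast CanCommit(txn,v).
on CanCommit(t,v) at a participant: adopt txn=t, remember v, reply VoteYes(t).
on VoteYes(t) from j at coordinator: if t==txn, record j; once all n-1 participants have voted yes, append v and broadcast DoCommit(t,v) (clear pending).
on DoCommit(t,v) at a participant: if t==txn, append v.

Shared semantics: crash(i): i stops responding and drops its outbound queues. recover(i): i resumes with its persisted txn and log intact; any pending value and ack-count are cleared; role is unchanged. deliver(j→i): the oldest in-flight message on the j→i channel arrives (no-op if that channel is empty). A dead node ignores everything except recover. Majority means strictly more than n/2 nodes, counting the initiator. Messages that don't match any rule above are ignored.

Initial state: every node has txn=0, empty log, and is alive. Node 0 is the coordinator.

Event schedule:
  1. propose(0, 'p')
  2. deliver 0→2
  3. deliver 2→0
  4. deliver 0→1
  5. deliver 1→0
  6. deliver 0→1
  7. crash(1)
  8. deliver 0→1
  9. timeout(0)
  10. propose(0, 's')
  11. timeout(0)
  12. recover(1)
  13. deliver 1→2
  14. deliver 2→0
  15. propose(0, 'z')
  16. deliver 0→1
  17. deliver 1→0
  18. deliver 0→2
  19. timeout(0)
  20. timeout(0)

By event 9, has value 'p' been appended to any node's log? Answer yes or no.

step 1 propose(0,'p'): 0={coor,t=1,log=-}
step 2 deliver 0→2: 2={part,t=1,log=-}
step 3 deliver 2→0: —
step 4 deliver 0→1: 1={part,t=1,log=-}
step 5 deliver 1→0: 0={coor,t=1,log=p}
step 6 deliver 0→1: 1={part,t=1,log=p}
step 7 crash(1): 1={✗part,t=1,log=p}
step 8 deliver 0→1: —
step 9 timeout(0): 0={coor,t=2,log=p}

yes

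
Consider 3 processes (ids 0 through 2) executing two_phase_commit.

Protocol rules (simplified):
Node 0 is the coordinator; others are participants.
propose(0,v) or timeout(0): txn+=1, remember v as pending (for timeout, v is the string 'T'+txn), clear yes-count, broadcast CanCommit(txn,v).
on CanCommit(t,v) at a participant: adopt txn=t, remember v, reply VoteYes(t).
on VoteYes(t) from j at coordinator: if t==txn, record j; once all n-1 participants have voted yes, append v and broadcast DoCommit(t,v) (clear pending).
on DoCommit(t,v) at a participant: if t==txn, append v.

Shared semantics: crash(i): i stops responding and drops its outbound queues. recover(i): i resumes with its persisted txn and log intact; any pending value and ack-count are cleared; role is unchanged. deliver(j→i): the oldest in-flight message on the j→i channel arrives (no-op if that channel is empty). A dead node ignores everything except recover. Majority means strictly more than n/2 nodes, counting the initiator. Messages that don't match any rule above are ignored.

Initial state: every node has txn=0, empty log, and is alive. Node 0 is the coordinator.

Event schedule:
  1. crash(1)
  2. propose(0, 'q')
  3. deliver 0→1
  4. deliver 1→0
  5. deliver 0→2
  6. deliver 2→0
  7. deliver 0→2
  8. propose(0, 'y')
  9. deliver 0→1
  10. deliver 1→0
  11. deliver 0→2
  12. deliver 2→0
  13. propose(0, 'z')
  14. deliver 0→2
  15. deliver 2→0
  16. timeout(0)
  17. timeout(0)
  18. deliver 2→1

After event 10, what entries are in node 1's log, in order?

step 1 crash(1): 1={✗part,t=0,log=-}
step 2 propose(0,'q'): 0={coor,t=1,log=-}
step 3 deliver 0→1: —
step 4 deliver 1→0: —
step 5 deliver 0→2: 2={part,t=1,log=-}
step 6 deliver 2→0: —
step 7 deliver 0→2: —
step 8 propose(0,'y'): 0={coor,t=2,log=-}
step 9 deliver 0→1: —
step 10 deliver 1→0: —

empty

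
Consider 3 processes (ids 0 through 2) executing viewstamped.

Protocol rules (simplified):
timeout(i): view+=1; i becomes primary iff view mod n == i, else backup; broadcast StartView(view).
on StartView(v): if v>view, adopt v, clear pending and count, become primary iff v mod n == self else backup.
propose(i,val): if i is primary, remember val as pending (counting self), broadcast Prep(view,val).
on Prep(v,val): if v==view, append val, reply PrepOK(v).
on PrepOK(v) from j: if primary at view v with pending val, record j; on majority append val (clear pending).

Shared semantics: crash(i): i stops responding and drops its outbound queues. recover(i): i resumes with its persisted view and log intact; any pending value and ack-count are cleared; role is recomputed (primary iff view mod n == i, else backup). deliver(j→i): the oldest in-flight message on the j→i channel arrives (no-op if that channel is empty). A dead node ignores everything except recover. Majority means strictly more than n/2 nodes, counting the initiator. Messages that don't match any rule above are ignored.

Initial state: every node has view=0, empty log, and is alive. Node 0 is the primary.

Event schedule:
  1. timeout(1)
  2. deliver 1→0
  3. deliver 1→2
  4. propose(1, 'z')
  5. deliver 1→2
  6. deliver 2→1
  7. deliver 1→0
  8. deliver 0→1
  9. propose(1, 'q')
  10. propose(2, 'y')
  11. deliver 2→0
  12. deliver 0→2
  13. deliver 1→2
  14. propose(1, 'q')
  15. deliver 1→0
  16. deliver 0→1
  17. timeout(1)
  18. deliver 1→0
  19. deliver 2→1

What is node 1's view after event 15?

e1 timeout(1): 1[prim,v=1,-]
e2 deliver 1→0: 0[back,v=1,-]
e3 deliver 1→2: 2[back,v=1,-]
e4 propose(1,'z'): ·
e5 deliver 1→2: 2[back,v=1,z]
e6 deliver 2→1: 1[prim,v=1,z]
e7 deliver 1→0: 0[back,v=1,z]
e8 deliver 0→1: ·
e9 propose(1,'q'): ·
e10 propose(2,'y'): ·
e11 deliver 2→0: ·
e12 deliver 0→2: ·
e13 deliver 1→2: 2[back,v=1,z,q]
e14 propose(1,'q'): ·
e15 deliver 1→0: 0[back,v=1,z,q]

1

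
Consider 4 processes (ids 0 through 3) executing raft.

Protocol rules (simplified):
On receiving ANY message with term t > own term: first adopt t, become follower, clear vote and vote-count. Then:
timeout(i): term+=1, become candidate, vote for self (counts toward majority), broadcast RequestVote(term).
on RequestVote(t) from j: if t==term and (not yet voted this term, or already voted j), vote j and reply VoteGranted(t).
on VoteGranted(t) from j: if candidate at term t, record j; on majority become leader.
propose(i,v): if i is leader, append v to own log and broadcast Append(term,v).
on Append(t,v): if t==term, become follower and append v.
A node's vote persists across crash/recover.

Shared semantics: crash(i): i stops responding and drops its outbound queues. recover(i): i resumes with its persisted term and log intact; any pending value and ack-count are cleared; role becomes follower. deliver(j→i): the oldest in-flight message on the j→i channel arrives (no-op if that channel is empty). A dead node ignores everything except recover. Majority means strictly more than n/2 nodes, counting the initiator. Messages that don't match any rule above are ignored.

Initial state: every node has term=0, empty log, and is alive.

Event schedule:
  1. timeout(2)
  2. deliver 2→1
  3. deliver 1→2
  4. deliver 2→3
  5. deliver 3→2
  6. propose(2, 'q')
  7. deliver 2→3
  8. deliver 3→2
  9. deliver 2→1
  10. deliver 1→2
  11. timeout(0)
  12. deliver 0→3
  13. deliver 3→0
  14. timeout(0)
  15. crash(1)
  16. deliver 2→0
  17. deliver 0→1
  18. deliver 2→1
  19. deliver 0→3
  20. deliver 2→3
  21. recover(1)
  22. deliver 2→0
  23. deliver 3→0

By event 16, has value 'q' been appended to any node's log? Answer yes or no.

yes

after 1 — timeout(2): n2:cand/t1/[-]
after 2 — deliver 2→1: n1:foll/t1/[-]
after 3 — deliver 1→2: ·
after 4 — deliver 2→3: n3:foll/t1/[-]
after 5 — deliver 3→2: n2:lead/t1/[-]
after 6 — propose(2,'q'): n2:lead/t1/[q]
after 7 — deliver 2→3: n3:foll/t1/[q]
after 8 — deliver 3→2: ·
after 9 — deliver 2→1: n1:foll/t1/[q]
after 10 — deliver 1→2: ·
after 11 — timeout(0): n0:cand/t1/[-]
after 12 — deliver 0→3: ·
after 13 — deliver 3→0: ·
after 14 — timeout(0): n0:cand/t2/[-]
after 15 — crash(1): n1:✗foll/t1/[q]
after 16 — deliver 2→0: ·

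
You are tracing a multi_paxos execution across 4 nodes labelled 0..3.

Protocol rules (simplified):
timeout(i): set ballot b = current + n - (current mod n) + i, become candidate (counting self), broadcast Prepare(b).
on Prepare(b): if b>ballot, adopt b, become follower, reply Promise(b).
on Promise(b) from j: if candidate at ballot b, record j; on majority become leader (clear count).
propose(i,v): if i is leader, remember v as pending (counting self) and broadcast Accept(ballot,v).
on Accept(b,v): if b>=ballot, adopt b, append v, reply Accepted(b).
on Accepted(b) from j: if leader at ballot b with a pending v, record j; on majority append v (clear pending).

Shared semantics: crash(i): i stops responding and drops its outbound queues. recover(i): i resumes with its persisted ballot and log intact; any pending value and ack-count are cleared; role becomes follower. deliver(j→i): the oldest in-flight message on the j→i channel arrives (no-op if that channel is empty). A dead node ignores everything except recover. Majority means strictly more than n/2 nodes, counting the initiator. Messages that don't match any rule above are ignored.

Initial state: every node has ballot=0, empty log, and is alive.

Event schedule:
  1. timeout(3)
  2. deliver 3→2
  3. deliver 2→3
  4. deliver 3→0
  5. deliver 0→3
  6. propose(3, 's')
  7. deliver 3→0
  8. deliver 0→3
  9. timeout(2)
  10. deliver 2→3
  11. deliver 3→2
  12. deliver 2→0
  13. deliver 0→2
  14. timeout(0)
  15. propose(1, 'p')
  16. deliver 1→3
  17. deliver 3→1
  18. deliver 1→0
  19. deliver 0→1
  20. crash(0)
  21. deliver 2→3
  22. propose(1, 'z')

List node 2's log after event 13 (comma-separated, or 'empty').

empty

1. timeout(3):  <3:cand b7 ->
2. deliver 3→2:  <2:foll b7 ->
3. deliver 2→3:  nop
4. deliver 3→0:  <0:foll b7 ->
5. deliver 0→3:  <3:lead b7 ->
6. propose(3,'s'):  nop
7. deliver 3→0:  <0:foll b7 s>
8. deliver 0→3:  nop
9. timeout(2):  <2:cand b10 ->
10. deliver 2→3:  <3:foll b10 ->
11. deliver 3→2:  nop
12. deliver 2→0:  <0:foll b10 s>
13. deliver 0→2:  nop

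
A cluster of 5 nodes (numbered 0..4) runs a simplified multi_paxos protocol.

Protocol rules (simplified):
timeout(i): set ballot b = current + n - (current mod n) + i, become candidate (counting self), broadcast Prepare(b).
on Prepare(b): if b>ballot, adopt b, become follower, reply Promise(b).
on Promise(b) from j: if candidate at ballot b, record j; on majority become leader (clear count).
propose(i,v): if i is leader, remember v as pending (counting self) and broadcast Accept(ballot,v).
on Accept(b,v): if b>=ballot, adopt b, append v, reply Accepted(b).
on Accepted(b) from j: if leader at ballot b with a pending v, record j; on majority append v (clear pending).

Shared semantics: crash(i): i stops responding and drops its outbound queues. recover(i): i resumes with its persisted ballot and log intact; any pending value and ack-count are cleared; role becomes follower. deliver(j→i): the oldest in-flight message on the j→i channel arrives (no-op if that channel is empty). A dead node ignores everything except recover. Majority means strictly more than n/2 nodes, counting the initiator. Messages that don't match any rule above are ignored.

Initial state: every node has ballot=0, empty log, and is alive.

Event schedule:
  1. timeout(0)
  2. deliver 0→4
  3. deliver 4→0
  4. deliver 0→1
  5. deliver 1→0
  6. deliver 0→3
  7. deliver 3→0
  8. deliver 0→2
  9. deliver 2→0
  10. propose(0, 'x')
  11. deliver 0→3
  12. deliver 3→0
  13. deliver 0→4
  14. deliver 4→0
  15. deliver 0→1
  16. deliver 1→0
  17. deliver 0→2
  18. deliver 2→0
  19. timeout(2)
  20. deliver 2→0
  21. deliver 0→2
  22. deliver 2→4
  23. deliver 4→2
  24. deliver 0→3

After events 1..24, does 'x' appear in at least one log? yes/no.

1. timeout(0):  <0:cand b5 ->
2. deliver 0→4:  <4:foll b5 ->
3. deliver 4→0:  nop
4. deliver 0→1:  <1:foll b5 ->
5. deliver 1→0:  <0:lead b5 ->
6. deliver 0→3:  <3:foll b5 ->
7. deliver 3→0:  nop
8. deliver 0→2:  <2:foll b5 ->
9. deliver 2→0:  nop
10. propose(0,'x'):  nop
11. deliver 0→3:  <3:foll b5 x>
12. deliver 3→0:  nop
13. deliver 0→4:  <4:foll b5 x>
14. deliver 4→0:  <0:lead b5 x>
15. deliver 0→1:  <1:foll b5 x>
16. deliver 1→0:  nop
17. deliver 0→2:  <2:foll b5 x>
18. deliver 2→0:  nop
19. timeout(2):  <2:cand b12 x>
20. deliver 2→0:  <0:foll b12 x>
21. deliver 0→2:  nop
22. deliver 2→4:  <4:foll b12 x>
23. deliver 4→2:  <2:lead b12 x>
24. deliver 0→3:  nop

yes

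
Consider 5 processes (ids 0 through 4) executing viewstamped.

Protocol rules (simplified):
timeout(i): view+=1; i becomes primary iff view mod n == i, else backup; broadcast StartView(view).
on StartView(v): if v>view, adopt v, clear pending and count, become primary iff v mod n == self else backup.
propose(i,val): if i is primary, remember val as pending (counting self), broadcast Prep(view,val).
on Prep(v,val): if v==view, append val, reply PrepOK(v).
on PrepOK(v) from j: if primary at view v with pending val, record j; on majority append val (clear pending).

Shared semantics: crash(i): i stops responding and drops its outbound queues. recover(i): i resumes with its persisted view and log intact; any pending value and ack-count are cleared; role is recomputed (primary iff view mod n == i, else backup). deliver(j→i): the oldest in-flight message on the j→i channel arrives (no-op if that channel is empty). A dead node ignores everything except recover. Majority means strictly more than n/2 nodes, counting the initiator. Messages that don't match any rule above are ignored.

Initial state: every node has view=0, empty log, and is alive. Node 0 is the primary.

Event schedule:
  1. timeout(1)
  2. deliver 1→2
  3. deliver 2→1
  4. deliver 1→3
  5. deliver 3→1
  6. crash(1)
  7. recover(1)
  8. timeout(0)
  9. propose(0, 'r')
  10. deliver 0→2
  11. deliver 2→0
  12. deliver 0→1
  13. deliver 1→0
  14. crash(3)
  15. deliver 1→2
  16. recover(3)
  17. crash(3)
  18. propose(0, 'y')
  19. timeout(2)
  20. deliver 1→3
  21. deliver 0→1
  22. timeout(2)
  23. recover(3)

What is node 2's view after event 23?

3

1. timeout(1):  <1:prim v1 ->
2. deliver 1→2:  <2:back v1 ->
3. deliver 2→1:  nop
4. deliver 1→3:  <3:back v1 ->
5. deliver 3→1:  nop
6. crash(1):  <1:✗prim v1 ->
7. recover(1):  <1:prim v1 ->
8. timeout(0):  <0:back v1 ->
9. propose(0,'r'):  nop
10. deliver 0→2:  nop
11. deliver 2→0:  nop
12. deliver 0→1:  nop
13. deliver 1→0:  nop
14. crash(3):  <3:✗back v1 ->
15. deliver 1→2:  nop
16. recover(3):  <3:back v1 ->
17. crash(3):  <3:✗back v1 ->
18. propose(0,'y'):  nop
19. timeout(2):  <2:prim v2 ->
20. deliver 1→3:  nop
21. deliver 0→1:  nop
22. timeout(2):  <2:back v3 ->
23. recover(3):  <3:back v1 ->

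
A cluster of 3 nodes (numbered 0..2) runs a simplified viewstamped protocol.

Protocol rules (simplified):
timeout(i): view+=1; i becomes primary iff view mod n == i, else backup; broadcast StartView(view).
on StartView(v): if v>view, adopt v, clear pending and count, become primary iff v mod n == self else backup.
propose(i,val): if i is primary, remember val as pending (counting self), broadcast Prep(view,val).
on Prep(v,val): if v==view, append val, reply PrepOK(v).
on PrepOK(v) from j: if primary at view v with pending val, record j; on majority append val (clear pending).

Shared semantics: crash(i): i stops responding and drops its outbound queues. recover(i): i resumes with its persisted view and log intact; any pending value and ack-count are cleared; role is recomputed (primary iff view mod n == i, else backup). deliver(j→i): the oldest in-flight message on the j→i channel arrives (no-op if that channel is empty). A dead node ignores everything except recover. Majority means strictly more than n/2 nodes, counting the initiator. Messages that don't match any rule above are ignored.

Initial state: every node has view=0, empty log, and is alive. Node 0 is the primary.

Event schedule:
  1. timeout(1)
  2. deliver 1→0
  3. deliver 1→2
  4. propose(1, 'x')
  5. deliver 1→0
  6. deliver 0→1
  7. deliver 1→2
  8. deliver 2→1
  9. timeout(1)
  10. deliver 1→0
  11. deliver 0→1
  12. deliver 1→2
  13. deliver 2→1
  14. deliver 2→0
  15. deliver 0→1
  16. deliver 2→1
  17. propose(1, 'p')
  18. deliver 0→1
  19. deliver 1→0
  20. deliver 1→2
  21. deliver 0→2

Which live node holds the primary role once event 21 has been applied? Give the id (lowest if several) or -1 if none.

1. timeout(1):  <1:prim v1 ->
2. deliver 1→0:  <0:back v1 ->
3. deliver 1→2:  <2:back v1 ->
4. propose(1,'x'):  nop
5. deliver 1→0:  <0:back v1 x>
6. deliver 0→1:  <1:prim v1 x>
7. deliver 1→2:  <2:back v1 x>
8. deliver 2→1:  nop
9. timeout(1):  <1:back v2 x>
10. deliver 1→0:  <0:back v2 x>
11. deliver 0→1:  nop
12. deliver 1→2:  <2:prim v2 x>
13. deliver 2→1:  nop
14. deliver 2→0:  nop
15. deliver 0→1:  nop
16. deliver 2→1:  nop
17. propose(1,'p'):  nop
18. deliver 0→1:  nop
19. deliver 1→0:  nop
20. deliver 1→2:  nop
21. deliver 0→2:  nop

2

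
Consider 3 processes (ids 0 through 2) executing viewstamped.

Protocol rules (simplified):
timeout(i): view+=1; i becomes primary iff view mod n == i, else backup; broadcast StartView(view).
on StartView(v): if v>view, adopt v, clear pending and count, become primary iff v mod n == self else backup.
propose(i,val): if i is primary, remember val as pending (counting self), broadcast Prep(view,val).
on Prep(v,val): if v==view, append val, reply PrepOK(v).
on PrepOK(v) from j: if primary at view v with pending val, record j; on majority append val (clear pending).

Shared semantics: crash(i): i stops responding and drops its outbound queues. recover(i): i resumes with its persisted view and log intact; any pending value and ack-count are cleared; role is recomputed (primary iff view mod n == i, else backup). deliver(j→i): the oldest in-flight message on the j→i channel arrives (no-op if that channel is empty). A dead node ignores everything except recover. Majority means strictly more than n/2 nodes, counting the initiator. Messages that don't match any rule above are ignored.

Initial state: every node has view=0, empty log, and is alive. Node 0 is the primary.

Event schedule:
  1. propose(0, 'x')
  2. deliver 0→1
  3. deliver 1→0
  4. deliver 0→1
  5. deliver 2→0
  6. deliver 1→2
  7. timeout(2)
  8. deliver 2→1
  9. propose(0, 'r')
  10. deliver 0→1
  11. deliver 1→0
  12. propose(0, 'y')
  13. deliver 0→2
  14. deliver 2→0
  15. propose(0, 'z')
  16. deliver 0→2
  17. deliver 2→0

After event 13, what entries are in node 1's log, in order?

x

1. propose(0,'x'):  nop
2. deliver 0→1:  <1:back v0 x>
3. deliver 1→0:  <0:prim v0 x>
4. deliver 0→1:  nop
5. deliver 2→0:  nop
6. deliver 1→2:  nop
7. timeout(2):  <2:back v1 ->
8. deliver 2→1:  <1:prim v1 x>
9. propose(0,'r'):  nop
10. deliver 0→1:  nop
11. deliver 1→0:  nop
12. propose(0,'y'):  nop
13. deliver 0→2:  nop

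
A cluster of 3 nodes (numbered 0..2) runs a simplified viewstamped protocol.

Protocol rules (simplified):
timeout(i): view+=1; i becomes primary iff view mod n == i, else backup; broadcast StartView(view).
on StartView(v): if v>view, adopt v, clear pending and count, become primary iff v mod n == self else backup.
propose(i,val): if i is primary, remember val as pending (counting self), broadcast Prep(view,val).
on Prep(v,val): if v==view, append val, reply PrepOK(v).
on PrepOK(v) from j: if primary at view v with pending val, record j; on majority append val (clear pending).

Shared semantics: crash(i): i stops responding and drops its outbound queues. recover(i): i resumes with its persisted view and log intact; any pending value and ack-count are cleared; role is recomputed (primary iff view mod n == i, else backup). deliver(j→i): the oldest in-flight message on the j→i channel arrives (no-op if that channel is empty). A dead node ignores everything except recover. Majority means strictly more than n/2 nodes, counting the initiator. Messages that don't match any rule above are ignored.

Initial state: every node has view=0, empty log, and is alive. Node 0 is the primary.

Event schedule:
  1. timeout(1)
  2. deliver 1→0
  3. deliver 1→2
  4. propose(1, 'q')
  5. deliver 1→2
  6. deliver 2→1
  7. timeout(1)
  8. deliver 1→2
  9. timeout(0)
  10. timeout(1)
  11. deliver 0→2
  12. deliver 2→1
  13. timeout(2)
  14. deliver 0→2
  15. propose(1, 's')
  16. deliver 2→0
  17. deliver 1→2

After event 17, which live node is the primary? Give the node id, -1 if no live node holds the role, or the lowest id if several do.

[1] timeout(1) → N1(prim v1 [-])
[2] deliver 1→0 → N0(back v1 [-])
[3] deliver 1→2 → N2(back v1 [-])
[4] propose(1,'q') → ∅
[5] deliver 1→2 → N2(back v1 [q])
[6] deliver 2→1 → N1(prim v1 [q])
[7] timeout(1) → N1(back v2 [q])
[8] deliver 1→2 → N2(prim v2 [q])
[9] timeout(0) → N0(back v2 [-])
[10] timeout(1) → N1(back v3 [q])
[11] deliver 0→2 → ∅
[12] deliver 2→1 → ∅
[13] timeout(2) → N2(back v3 [q])
[14] deliver 0→2 → ∅
[15] propose(1,'s') → ∅
[16] deliver 2→0 → N0(prim v3 [-])
[17] deliver 1→2 → ∅

0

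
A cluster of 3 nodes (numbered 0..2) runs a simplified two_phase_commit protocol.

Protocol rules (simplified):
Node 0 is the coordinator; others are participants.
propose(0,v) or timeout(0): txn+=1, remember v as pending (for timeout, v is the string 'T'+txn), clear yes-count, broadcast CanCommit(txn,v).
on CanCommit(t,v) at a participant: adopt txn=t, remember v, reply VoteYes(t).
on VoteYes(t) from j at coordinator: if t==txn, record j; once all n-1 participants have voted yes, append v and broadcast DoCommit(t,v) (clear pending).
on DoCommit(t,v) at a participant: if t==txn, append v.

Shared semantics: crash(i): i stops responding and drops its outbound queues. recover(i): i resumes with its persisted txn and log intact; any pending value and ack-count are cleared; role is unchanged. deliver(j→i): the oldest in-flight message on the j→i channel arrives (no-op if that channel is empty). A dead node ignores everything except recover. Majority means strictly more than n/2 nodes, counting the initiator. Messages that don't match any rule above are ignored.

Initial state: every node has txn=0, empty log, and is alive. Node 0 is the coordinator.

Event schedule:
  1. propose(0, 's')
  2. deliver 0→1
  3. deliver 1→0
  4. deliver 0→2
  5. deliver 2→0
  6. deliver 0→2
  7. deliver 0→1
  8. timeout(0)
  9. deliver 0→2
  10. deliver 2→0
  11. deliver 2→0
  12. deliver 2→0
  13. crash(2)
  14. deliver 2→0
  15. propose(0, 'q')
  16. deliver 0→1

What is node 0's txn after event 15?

3

[1] propose(0,'s') → N0(coor t1 [-])
[2] deliver 0→1 → N1(part t1 [-])
[3] deliver 1→0 → ∅
[4] deliver 0→2 → N2(part t1 [-])
[5] deliver 2→0 → N0(coor t1 [s])
[6] deliver 0→2 → N2(part t1 [s])
[7] deliver 0→1 → N1(part t1 [s])
[8] timeout(0) → N0(coor t2 [s])
[9] deliver 0→2 → N2(part t2 [s])
[10] deliver 2→0 → ∅
[11] deliver 2→0 → ∅
[12] deliver 2→0 → ∅
[13] crash(2) → N2(✗part t2 [s])
[14] deliver 2→0 → ∅
[15] propose(0,'q') → N0(coor t3 [s])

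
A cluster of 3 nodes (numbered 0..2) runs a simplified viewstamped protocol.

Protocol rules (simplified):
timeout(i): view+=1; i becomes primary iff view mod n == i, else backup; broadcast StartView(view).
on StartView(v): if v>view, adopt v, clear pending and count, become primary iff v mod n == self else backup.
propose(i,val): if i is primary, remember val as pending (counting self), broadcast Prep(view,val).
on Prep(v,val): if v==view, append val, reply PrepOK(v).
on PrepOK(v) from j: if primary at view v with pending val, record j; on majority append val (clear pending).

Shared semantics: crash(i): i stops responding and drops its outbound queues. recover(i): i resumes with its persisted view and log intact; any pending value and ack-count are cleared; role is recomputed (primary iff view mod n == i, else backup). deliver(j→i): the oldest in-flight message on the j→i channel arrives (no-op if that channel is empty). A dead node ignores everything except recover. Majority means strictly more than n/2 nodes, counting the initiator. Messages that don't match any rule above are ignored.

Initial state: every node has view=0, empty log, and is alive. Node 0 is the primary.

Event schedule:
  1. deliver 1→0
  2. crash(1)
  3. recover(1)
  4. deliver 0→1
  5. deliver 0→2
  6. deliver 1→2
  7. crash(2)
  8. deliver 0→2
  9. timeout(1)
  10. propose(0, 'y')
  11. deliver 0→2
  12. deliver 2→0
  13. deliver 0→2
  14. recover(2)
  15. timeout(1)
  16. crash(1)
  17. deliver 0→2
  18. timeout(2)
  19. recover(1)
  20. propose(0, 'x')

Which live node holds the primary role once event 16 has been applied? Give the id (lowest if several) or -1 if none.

0

step 1 deliver 1→0: —
step 2 crash(1): 1={✗back,v=0,log=-}
step 3 recover(1): 1={back,v=0,log=-}
step 4 deliver 0→1: —
step 5 deliver 0→2: —
step 6 deliver 1→2: —
step 7 crash(2): 2={✗back,v=0,log=-}
step 8 deliver 0→2: —
step 9 timeout(1): 1={prim,v=1,log=-}
step 10 propose(0,'y'): —
step 11 deliver 0→2: —
step 12 deliver 2→0: —
step 13 deliver 0→2: —
step 14 recover(2): 2={back,v=0,log=-}
step 15 timeout(1): 1={back,v=2,log=-}
step 16 crash(1): 1={✗back,v=2,log=-}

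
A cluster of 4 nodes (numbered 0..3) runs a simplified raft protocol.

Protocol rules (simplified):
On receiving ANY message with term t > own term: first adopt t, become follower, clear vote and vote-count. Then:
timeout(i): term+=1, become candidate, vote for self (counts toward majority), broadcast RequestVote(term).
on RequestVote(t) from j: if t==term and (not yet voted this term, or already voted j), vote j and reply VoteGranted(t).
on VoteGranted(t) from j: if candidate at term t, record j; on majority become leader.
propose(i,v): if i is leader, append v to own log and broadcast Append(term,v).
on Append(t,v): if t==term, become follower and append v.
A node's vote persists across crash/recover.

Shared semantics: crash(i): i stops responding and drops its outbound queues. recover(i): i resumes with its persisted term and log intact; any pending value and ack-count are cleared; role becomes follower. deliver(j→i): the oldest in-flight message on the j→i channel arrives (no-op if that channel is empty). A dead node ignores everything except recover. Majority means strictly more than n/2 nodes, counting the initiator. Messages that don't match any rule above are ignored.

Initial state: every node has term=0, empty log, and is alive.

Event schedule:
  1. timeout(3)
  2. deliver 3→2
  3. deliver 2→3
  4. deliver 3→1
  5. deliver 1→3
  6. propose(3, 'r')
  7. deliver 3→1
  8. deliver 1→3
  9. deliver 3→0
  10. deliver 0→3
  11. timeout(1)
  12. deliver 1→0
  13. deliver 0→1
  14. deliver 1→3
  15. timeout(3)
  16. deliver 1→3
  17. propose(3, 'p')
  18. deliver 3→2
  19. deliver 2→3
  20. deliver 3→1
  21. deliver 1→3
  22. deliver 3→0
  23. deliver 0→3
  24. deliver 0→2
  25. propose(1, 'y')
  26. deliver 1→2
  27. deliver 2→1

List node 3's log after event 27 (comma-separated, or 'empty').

1. timeout(3):  <3:cand t1 ->
2. deliver 3→2:  <2:foll t1 ->
3. deliver 2→3:  nop
4. deliver 3→1:  <1:foll t1 ->
5. deliver 1→3:  <3:lead t1 ->
6. propose(3,'r'):  <3:lead t1 r>
7. deliver 3→1:  <1:foll t1 r>
8. deliver 1→3:  nop
9. deliver 3→0:  <0:foll t1 ->
10. deliver 0→3:  nop
11. timeout(1):  <1:cand t2 r>
12. deliver 1→0:  <0:foll t2 ->
13. deliver 0→1:  nop
14. deliver 1→3:  <3:foll t2 r>
15. timeout(3):  <3:cand t3 r>
16. deliver 1→3:  nop
17. propose(3,'p'):  nop
18. deliver 3→2:  <2:foll t1 r>
19. deliver 2→3:  nop
20. deliver 3→1:  <1:lead t2 r>
21. deliver 1→3:  nop
22. deliver 3→0:  nop
23. deliver 0→3:  nop
24. deliver 0→2:  nop
25. propose(1,'y'):  <1:lead t2 r,y>
26. deliver 1→2:  <2:foll t2 r>
27. deliver 2→1:  nop

r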